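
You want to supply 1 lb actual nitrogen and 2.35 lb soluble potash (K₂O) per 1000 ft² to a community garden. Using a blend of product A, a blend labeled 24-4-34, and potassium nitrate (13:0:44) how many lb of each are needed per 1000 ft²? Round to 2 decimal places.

2.19 lb product A, 3.65 lb potassium nitrate

With a, b = lb per 1000 ft² of product A and potassium nitrate:
N: 0.24·a + 0.13·b = 1
K₂O: 0.34·a + 0.44·b = 2.35
Eliminate a: (row1) − 0.24/0.34·(row2) → -0.180588·b = -0.658824, so b = 3.64821.
Back-substitute: a = (1 − 0.13·3.64821) / 0.24 = 2.19055.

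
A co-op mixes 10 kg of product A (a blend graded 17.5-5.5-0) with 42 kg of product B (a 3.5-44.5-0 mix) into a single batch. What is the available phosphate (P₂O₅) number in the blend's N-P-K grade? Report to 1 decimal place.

37.0% P₂O₅

Total mass = 10 + 42 = 52 kg.
P₂O₅ mass = 5.5%×10 + 44.5%×42 = 19.24 kg.
% P₂O₅ = 19.24 / 52 = 37%.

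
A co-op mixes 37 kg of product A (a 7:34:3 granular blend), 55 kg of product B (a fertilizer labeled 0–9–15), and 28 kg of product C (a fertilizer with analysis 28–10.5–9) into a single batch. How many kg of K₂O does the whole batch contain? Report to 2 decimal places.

11.88 kg K₂O

K₂O mass = 3%×37 + 15%×55 + 9%×28 = 11.88 kg.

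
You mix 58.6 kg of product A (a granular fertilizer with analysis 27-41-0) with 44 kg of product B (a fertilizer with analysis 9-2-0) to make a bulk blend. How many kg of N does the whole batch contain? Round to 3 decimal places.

N mass = 27%×58.6 + 9%×44 = 19.782 kg.

19.782 kg N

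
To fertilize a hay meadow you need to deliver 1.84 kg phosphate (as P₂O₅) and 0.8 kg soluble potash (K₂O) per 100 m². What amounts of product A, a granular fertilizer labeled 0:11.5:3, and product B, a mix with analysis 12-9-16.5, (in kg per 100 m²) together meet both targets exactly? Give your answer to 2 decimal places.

14.23 kg product A, 2.26 kg product B

Let a = kg of product A, b = kg of product B (per 100 m²).
P₂O₅: 0.115·a + 0.09·b = 1.84
K₂O: 0.03·a + 0.165·b = 0.8
Eliminate b: (row1) − 0.09/0.165·(row2) → 0.0986364·a = 1.40364, so a = 14.2304.
Then b = (0.8 − 0.03·14.2304) / 0.165 = 2.26114.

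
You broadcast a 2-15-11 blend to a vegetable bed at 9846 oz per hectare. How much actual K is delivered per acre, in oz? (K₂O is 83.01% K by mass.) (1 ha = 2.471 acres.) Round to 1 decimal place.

K₂O per hectare = 9846 × 11% = 1083.06 oz.
Elemental K = 1083.06 × 0.8301 = 899.048 oz per hectare.
Convert to per acre: 899.048 × 0.404694 = 363.84 oz.

363.8 oz K per acre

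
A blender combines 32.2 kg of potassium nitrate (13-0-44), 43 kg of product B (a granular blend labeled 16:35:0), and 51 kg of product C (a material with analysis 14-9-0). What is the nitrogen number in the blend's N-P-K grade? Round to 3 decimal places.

14.426% N

Total mass = 32.2 + 43 + 51 = 126.2 kg.
N mass = 13%×32.2 + 16%×43 + 14%×51 = 18.206 kg.
% N = 18.206 / 126.2 = 14.4263%.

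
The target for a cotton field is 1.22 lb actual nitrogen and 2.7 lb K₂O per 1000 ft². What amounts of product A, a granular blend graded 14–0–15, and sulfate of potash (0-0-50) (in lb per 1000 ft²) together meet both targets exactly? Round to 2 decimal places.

With a, b = lb per 1000 ft² of product A and sulfate of potash:
N: 0.14·a + 0·b = 1.22
K₂O: 0.15·a + 0.5·b = 2.7
From row1: a = (1.22 − 0·b) / 0.14.
Into row2: 0.15·(1.22 − 0·b)/0.14 + 0.5·b = 2.7 → b = 2.78571, a = 8.71429.

8.71 lb product A, 2.79 lb sulfate of potash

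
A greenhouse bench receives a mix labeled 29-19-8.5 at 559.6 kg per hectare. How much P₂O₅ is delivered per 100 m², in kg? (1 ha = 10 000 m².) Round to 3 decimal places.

1.063 kg P₂O₅ per hundred sq m

P₂O₅ per hectare = 559.6 × 19% = 106.324 kg.
Convert to per 100 m²: 106.324 × 0.01 = 1.06324 kg.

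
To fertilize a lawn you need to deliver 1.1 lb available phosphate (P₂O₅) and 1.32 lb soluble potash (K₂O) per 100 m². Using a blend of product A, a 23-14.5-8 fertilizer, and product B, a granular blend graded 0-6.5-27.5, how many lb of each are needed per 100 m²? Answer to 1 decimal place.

Let a = lb of product A, b = lb of product B (per 100 m²).
P₂O₅: 0.145·a + 0.065·b = 1.1
K₂O: 0.08·a + 0.275·b = 1.32
From row1: a = (1.1 − 0.065·b) / 0.145.
Into row2: 0.08·(1.1 − 0.065·b)/0.145 + 0.275·b = 1.32 → b = 2.98198, a = 6.24946.

6.2 lb product A, 3.0 lb product B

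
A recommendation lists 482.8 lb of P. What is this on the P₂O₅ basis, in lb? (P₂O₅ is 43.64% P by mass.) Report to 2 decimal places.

P₂O₅ = 482.8 / 0.4364 = 1106.324 lb.

1106.32 lb P₂O₅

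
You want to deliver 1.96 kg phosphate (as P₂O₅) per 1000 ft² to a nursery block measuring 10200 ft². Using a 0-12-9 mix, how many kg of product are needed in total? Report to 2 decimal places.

Product per 1000 ft² = 1.96 / 12% = 16.3333 kg.
Total product = 16.3333 × 10200 / 1000 = 166.6 kg.

166.60 kg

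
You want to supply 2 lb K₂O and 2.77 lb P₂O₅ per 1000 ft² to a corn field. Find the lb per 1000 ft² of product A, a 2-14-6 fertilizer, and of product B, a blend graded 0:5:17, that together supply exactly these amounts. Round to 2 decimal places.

With a, b = lb per 1000 ft² of product A and product B:
K₂O: 0.06·a + 0.17·b = 2
P₂O₅: 0.14·a + 0.05·b = 2.77
Eliminate b: (row1) − 0.17/0.05·(row2) → -0.416·a = -7.418, so a = 17.8317.
Then b = (2.77 − 0.14·17.8317) / 0.05 = 5.47115.

17.83 lb product A, 5.47 lb product B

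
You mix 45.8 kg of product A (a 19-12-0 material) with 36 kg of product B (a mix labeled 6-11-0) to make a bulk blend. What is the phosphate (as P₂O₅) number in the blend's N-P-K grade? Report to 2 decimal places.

11.56% P₂O₅

Total mass = 45.8 + 36 = 81.8 kg.
P₂O₅ mass = 12%×45.8 + 11%×36 = 9.456 kg.
% P₂O₅ = 9.456 / 81.8 = 11.5599%.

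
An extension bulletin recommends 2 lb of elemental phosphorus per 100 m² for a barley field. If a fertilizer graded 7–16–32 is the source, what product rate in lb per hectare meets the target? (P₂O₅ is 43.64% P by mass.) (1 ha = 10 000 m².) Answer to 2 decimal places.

As P₂O₅: 2 / 0.4364 = 4.58295 lb per 100 m².
Product per 100 m² = 4.58295 / 16% = 28.6434 lb.
Convert to per hectare: 28.6434 × 100 = 2864.3446 lb.

2864.34 lb of product per hectare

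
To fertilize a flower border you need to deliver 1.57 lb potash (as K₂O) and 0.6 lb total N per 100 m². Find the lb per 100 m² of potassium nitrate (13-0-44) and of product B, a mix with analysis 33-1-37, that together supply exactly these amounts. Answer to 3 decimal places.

3.049 lb potassium nitrate, 0.617 lb product B

Let a = lb of potassium nitrate, b = lb of product B (per 100 m²).
K₂O: 0.44·a + 0.37·b = 1.57
N: 0.13·a + 0.33·b = 0.6
Eliminate b: (row1) − 0.37/0.33·(row2) → 0.294242·a = 0.897273, so a = 3.04943.
Then b = (0.6 − 0.13·3.04943) / 0.33 = 0.61689.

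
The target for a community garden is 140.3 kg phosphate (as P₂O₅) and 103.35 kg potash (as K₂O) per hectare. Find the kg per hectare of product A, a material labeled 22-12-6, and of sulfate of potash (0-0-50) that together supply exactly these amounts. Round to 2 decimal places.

Let a = kg of product A, b = kg of sulfate of potash (per hectare).
P₂O₅: 0.12·a + 0·b = 140.3
K₂O: 0.06·a + 0.5·b = 103.35
Eliminate a: (row1) − 0.12/0.06·(row2) → -1·b = -66.4, so b = 66.4.
Back-substitute: a = (140.3 − 0·66.4) / 0.12 = 1169.167.

1169.17 kg product A, 66.40 kg sulfate of potash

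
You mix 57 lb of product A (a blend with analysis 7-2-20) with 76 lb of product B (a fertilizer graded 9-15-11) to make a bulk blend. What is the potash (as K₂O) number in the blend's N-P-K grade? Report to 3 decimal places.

Total mass = 57 + 76 = 133 lb.
K₂O mass = 20%×57 + 11%×76 = 19.76 lb.
% K₂O = 19.76 / 133 = 14.8571%.

14.857% K₂O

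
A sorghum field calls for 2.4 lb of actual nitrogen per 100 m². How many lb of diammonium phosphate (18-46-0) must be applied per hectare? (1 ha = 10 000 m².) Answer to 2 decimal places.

1333.33 lb of product per hectare

Product per 100 m² = 2.4 / 18% = 13.3333 lb.
Convert to per hectare: 13.3333 × 100 = 1333.333 lb.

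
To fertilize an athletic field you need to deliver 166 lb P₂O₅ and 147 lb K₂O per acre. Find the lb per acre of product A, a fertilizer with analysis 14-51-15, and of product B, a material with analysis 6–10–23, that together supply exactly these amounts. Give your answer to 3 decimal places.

229.521 lb product A, 489.443 lb product B

Per-acre balance (a = product A, b = product B):
P₂O₅: 0.51·a + 0.1·b = 166
K₂O: 0.15·a + 0.23·b = 147
Eliminate a: (row1) − 0.51/0.15·(row2) → -0.682·b = -333.8, so b = 489.4428.
Back-substitute: a = (166 − 0.1·489.4428) / 0.51 = 229.52102.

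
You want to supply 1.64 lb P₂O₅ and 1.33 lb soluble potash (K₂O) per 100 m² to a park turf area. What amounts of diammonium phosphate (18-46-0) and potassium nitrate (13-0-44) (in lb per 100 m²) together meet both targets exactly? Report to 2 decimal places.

3.57 lb diammonium phosphate, 3.02 lb potassium nitrate

Let a = lb of diammonium phosphate, b = lb of potassium nitrate (per 100 m²).
P₂O₅: 0.46·a + 0·b = 1.64
K₂O: 0·a + 0.44·b = 1.33
Solving simultaneously: a = 3.56522, b = 3.02273.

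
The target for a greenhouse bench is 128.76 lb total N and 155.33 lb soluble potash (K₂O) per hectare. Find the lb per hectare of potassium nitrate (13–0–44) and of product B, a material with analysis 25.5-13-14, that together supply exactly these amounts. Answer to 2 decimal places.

229.60 lb potassium nitrate, 387.89 lb product B

With a, b = lb per hectare of potassium nitrate and product B:
N: 0.13·a + 0.255·b = 128.76
K₂O: 0.44·a + 0.14·b = 155.33
Eliminate a: (row1) − 0.13/0.44·(row2) → 0.213636·b = 82.867, so b = 387.888.
Back-substitute: a = (128.76 − 0.255·387.888) / 0.13 = 229.604.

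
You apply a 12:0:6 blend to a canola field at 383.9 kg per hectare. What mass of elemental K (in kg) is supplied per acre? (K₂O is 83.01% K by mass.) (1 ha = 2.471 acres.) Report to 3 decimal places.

K₂O per hectare = 383.9 × 6% = 23.034 kg.
Elemental K = 23.034 × 0.8301 = 19.1205 kg per hectare.
Convert to per acre: 19.1205 × 0.404694 = 7.73797 kg.

7.738 kg K per acre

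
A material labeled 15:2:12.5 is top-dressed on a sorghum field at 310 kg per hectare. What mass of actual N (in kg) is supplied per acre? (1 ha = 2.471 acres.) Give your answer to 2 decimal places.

18.82 kg N per acre

nitrogen per hectare = 310 × 15% = 46.5 kg.
Convert to per acre: 46.5 × 0.404694 = 18.8183 kg.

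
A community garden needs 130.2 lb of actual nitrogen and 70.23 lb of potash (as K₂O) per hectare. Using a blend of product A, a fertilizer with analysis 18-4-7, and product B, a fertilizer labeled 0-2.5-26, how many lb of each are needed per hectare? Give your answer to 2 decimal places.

723.33 lb product A, 75.37 lb product B

With a, b = lb per hectare of product A and product B:
N: 0.18·a + 0·b = 130.2
K₂O: 0.07·a + 0.26·b = 70.23
From row1: a = (130.2 − 0·b) / 0.18.
Into row2: 0.07·(130.2 − 0·b)/0.18 + 0.26·b = 70.23 → b = 75.3718, a = 723.333.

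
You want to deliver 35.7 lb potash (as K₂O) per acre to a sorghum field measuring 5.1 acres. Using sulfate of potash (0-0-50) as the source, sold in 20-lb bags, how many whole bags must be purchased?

19 bags

Product per acre = 35.7 / 50% = 71.4 lb.
Total product = 71.4 × 5.1 = 364.14 lb.
Bags = ⌈364.14 / 20⌉ = 19.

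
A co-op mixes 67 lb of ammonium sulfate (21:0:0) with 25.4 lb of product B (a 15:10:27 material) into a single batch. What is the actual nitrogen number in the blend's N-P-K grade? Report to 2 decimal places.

19.35% N

Total mass = 67 + 25.4 = 92.4 lb.
N mass = 21%×67 + 15%×25.4 = 17.88 lb.
% N = 17.88 / 92.4 = 19.3506%.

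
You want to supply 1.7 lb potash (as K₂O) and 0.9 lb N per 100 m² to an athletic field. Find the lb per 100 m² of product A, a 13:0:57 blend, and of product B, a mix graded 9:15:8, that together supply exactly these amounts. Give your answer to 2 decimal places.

1.98 lb product A, 7.14 lb product B

Per-100 m² balance (a = product A, b = product B):
K₂O: 0.57·a + 0.08·b = 1.7
N: 0.13·a + 0.09·b = 0.9
From row1: a = (1.7 − 0.08·b) / 0.57.
Into row2: 0.13·(1.7 − 0.08·b)/0.57 + 0.09·b = 0.9 → b = 7.13936, a = 1.98044.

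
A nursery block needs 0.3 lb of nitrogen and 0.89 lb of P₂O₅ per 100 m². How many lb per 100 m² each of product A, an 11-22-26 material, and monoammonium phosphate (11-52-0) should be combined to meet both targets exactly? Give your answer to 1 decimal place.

1.8 lb product A, 1.0 lb monoammonium phosphate

Let a = lb of product A, b = lb of monoammonium phosphate (per 100 m²).
N: 0.11·a + 0.11·b = 0.3
P₂O₅: 0.22·a + 0.52·b = 0.89
Eliminate a: (row1) − 0.11/0.22·(row2) → -0.15·b = -0.145, so b = 0.966667.
Back-substitute: a = (0.3 − 0.11·0.966667) / 0.11 = 1.76061.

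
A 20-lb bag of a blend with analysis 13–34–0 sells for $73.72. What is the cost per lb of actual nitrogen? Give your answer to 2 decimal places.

$28.35 per lb N

N in bag = 20 × 13% = 2.6 lb.
Cost per lb N = $73.72 / 2.6 = $28.3538.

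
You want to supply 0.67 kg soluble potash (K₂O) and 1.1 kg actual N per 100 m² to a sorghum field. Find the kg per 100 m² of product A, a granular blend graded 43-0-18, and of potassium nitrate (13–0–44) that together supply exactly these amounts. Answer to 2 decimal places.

Per-100 m² balance (a = product A, b = potassium nitrate):
K₂O: 0.18·a + 0.44·b = 0.67
N: 0.43·a + 0.13·b = 1.1
Eliminate a: (row1) − 0.18/0.43·(row2) → 0.385581·b = 0.209535, so b = 0.543426.
Back-substitute: a = (0.67 − 0.44·0.543426) / 0.18 = 2.39385.

2.39 kg product A, 0.54 kg potassium nitrate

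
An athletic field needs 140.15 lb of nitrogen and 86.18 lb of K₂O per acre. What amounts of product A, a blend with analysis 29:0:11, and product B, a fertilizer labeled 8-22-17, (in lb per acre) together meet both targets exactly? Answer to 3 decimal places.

418.052 lb product A, 236.437 lb product B

Per-acre balance (a = product A, b = product B):
N: 0.29·a + 0.08·b = 140.15
K₂O: 0.11·a + 0.17·b = 86.18
Eliminate a: (row1) − 0.29/0.11·(row2) → -0.368182·b = -87.0518, so b = 236.43704.
Back-substitute: a = (140.15 − 0.08·236.43704) / 0.29 = 418.0519.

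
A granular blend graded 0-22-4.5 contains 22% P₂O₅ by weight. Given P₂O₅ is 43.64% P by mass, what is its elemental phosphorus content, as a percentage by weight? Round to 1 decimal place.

%P = 22 × 0.4364 = 9.6008%.

9.6% P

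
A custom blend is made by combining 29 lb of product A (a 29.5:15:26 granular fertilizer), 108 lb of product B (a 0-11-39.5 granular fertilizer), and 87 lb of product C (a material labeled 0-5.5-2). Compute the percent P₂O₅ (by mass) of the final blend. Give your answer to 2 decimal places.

Total mass = 29 + 108 + 87 = 224 lb.
P₂O₅ mass = 15%×29 + 11%×108 + 5.5%×87 = 21.015 lb.
% P₂O₅ = 21.015 / 224 = 9.3817%.

9.38% P₂O₅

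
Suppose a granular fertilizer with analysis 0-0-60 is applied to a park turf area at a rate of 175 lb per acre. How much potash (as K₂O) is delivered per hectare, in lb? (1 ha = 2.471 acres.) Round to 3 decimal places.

259.455 lb K₂O per hectare

K₂O per acre = 175 × 60% = 105 lb.
Convert to per hectare: 105 × 2.471 = 259.455 lb.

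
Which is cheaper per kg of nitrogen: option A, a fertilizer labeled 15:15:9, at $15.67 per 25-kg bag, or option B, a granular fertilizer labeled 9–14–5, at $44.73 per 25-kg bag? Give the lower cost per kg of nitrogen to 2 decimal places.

$4.18 per kg N (option A)

option A: N per bag = 25 × 15% = 3.75 kg; cost = 15.67 / 3.75 = $4.1787/kg N.
option B: N per bag = 25 × 9% = 2.25 kg; cost = 44.73 / 2.25 = $19.8800/kg N.
option A is cheaper.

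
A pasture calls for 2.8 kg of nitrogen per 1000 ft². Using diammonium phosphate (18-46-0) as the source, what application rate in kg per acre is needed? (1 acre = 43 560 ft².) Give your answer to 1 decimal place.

Product per 1000 ft² = 2.8 / 18% = 15.5556 kg.
Convert to per acre: 15.5556 × 43.56 = 677.6 kg.

677.6 kg of product per acre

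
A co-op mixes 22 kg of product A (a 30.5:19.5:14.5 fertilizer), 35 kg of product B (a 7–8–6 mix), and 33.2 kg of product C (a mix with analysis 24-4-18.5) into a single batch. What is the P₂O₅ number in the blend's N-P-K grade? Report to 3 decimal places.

Total mass = 22 + 35 + 33.2 = 90.2 kg.
P₂O₅ mass = 19.5%×22 + 8%×35 + 4%×33.2 = 8.418 kg.
% P₂O₅ = 8.418 / 90.2 = 9.33259%.

9.333% P₂O₅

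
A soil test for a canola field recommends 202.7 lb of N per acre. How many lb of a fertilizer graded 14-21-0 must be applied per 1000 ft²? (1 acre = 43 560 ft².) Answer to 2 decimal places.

33.24 lb of product per thousand sq ft

Product per acre = 202.7 / 14% = 1447.86 lb.
Convert to per 1000 ft²: 1447.86 × 0.0229568 = 33.2382 lb.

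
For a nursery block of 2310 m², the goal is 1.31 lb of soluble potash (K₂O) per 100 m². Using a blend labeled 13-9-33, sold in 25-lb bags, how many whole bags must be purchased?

4 bags

Product per 100 m² = 1.31 / 33% = 3.9697 lb.
Total product = 3.9697 × 2310 / 100 = 91.7 lb.
Bags = ⌈91.7 / 25⌉ = 4.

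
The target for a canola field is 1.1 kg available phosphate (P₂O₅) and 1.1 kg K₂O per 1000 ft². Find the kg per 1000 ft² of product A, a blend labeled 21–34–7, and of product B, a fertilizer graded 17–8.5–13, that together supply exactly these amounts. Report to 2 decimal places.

1.29 kg product A, 7.76 kg product B

Let a = kg of product A, b = kg of product B (per 1000 ft²).
P₂O₅: 0.34·a + 0.085·b = 1.1
K₂O: 0.07·a + 0.13·b = 1.1
From row1: a = (1.1 − 0.085·b) / 0.34.
Into row2: 0.07·(1.1 − 0.085·b)/0.34 + 0.13·b = 1.1 → b = 7.76471, a = 1.29412.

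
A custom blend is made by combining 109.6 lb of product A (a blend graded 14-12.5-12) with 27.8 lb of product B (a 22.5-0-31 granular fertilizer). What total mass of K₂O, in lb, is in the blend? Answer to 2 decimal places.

21.77 lb K₂O

K₂O mass = 12%×109.6 + 31%×27.8 = 21.77 lb.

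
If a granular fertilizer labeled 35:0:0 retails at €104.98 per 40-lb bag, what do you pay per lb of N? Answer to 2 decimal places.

€7.50 per lb N

N in bag = 40 × 35% = 14 lb.
Cost per lb N = €104.98 / 14 = €7.4986.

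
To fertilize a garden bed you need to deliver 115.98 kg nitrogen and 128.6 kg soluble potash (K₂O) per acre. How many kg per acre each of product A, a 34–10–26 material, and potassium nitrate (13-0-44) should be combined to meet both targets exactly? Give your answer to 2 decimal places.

296.31 kg product A, 117.18 kg potassium nitrate

Let a = kg of product A, b = kg of potassium nitrate (per acre).
N: 0.34·a + 0.13·b = 115.98
K₂O: 0.26·a + 0.44·b = 128.6
Eliminate b: (row1) − 0.13/0.44·(row2) → 0.263182·a = 77.9845, so a = 296.314.
Then b = (128.6 − 0.26·296.314) / 0.44 = 117.178.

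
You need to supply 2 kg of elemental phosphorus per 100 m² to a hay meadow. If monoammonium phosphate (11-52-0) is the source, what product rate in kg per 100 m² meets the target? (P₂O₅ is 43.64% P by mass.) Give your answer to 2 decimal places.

8.81 kg of product per hundred sq m

As P₂O₅: 2 / 0.4364 = 4.58295 kg per 100 m².
Product per 100 m² = 4.58295 / 52% = 8.81337 kg.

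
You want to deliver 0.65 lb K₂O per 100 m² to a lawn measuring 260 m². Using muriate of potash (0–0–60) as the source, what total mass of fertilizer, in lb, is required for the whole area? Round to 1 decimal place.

Product per 100 m² = 0.65 / 60% = 1.08333 lb.
Total product = 1.08333 × 260 / 100 = 2.81667 lb.

2.8 lb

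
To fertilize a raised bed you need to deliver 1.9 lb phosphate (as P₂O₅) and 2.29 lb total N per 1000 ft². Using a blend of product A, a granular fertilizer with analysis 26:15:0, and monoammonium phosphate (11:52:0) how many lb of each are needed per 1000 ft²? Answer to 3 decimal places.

Let a = lb of product A, b = lb of monoammonium phosphate (per 1000 ft²).
P₂O₅: 0.15·a + 0.52·b = 1.9
N: 0.26·a + 0.11·b = 2.29
Eliminate a: (row1) − 0.15/0.26·(row2) → 0.456538·b = 0.578846, so b = 1.2679.
Back-substitute: a = (1.9 − 0.52·1.2679) / 0.15 = 8.27127.

8.271 lb product A, 1.268 lb monoammonium phosphate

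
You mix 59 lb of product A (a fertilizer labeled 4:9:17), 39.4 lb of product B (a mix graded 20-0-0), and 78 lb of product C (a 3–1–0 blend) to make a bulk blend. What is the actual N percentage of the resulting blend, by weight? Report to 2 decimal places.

7.13% N

Total mass = 59 + 39.4 + 78 = 176.4 lb.
N mass = 4%×59 + 20%×39.4 + 3%×78 = 12.58 lb.
% N = 12.58 / 176.4 = 7.13152%.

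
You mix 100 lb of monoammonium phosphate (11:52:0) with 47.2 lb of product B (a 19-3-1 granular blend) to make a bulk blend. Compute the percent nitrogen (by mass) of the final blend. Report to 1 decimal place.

Total mass = 100 + 47.2 = 147.2 lb.
N mass = 11%×100 + 19%×47.2 = 19.968 lb.
% N = 19.968 / 147.2 = 13.5652%.

13.6% N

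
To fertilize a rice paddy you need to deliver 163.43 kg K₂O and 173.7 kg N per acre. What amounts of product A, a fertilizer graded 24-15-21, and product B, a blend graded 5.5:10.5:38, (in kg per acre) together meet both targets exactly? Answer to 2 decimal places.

With a, b = kg per acre of product A and product B:
K₂O: 0.21·a + 0.38·b = 163.43
N: 0.24·a + 0.055·b = 173.7
Eliminate a: (row1) − 0.21/0.24·(row2) → 0.331875·b = 11.4425, so b = 34.4783.
Back-substitute: a = (163.43 − 0.38·34.4783) / 0.21 = 715.849.

715.85 kg product A, 34.48 kg product B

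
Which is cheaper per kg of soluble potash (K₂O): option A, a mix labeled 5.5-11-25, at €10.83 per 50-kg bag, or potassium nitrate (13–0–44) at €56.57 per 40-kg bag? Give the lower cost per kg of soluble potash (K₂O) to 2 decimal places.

€0.87 per kg K₂O (option A)

option A: K₂O per bag = 50 × 25% = 12.5 kg; cost = 10.83 / 12.5 = €0.8664/kg K₂O.
potassium nitrate: K₂O per bag = 40 × 44% = 17.6 kg; cost = 56.57 / 17.6 = €3.2142/kg K₂O.
option A is cheaper.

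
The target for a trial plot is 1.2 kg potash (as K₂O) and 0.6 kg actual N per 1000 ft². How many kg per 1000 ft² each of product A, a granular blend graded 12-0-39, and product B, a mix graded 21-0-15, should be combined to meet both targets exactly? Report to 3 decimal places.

2.535 kg product A, 1.408 kg product B

Per-1000 ft² balance (a = product A, b = product B):
K₂O: 0.39·a + 0.15·b = 1.2
N: 0.12·a + 0.21·b = 0.6
Eliminate a: (row1) − 0.39/0.12·(row2) → -0.5325·b = -0.75, so b = 1.40845.
Back-substitute: a = (1.2 − 0.15·1.40845) / 0.39 = 2.53521.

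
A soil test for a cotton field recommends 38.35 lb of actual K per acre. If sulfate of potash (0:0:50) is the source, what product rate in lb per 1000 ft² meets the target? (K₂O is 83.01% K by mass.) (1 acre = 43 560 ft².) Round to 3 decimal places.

As K₂O: 38.35 / 0.8301 = 46.1993 lb per acre.
Product per acre = 46.1993 / 50% = 92.3985 lb.
Convert to per 1000 ft²: 92.3985 × 0.0229568 = 2.12118 lb.

2.121 lb of product per thousand sq ft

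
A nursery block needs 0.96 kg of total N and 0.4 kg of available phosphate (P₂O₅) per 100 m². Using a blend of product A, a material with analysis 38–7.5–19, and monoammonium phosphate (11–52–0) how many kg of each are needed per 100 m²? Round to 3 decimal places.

2.404 kg product A, 0.422 kg monoammonium phosphate

Per-100 m² balance (a = product A, b = monoammonium phosphate):
N: 0.38·a + 0.11·b = 0.96
P₂O₅: 0.075·a + 0.52·b = 0.4
Eliminate b: (row1) − 0.11/0.52·(row2) → 0.364135·a = 0.875385, so a = 2.40401.
Then b = (0.4 − 0.075·2.40401) / 0.52 = 0.422498.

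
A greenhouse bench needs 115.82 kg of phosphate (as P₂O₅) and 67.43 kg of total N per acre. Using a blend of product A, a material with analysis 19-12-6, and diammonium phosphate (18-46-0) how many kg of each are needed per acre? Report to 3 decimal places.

154.562 kg product A, 211.462 kg diammonium phosphate

Let a = kg of product A, b = kg of diammonium phosphate (per acre).
P₂O₅: 0.12·a + 0.46·b = 115.82
N: 0.19·a + 0.18·b = 67.43
From row1: a = (115.82 − 0.46·b) / 0.12.
Into row2: 0.19·(115.82 − 0.46·b)/0.12 + 0.18·b = 67.43 → b = 211.46201, a = 154.5623.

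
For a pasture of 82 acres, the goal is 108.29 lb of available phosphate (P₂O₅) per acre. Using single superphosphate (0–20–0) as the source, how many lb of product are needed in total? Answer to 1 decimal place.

Product per acre = 108.29 / 20% = 541.45 lb.
Total product = 541.45 × 82 = 44398.9 lb.

44398.9 lb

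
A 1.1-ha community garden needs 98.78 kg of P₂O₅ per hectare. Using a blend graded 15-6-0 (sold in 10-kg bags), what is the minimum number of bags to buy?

182 bags

Product per hectare = 98.78 / 6% = 1646.33 kg.
Total product = 1646.33 × 1.1 = 1810.97 kg.
Bags = ⌈1810.97 / 10⌉ = 182.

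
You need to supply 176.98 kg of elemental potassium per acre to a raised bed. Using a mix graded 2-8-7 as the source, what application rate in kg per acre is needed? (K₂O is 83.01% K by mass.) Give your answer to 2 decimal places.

3045.76 kg of product per acre

As K₂O: 176.98 / 0.8301 = 213.203 kg per acre.
Product per acre = 213.203 / 7% = 3045.7604 kg.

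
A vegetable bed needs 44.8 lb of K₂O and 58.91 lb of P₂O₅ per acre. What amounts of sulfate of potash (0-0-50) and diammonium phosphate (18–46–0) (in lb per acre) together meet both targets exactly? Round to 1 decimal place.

Let a = lb of sulfate of potash, b = lb of diammonium phosphate (per acre).
K₂O: 0.5·a + 0·b = 44.8
P₂O₅: 0·a + 0.46·b = 58.91
Solving simultaneously: a = 89.6, b = 128.065.

89.6 lb sulfate of potash, 128.1 lb diammonium phosphate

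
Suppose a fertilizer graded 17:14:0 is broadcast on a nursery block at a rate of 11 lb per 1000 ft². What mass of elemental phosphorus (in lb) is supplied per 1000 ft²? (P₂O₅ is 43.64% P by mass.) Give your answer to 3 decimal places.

0.672 lb P per thousand sq ft

P₂O₅ per 1000 ft² = 11 × 14% = 1.54 lb.
Elemental P = 1.54 × 0.4364 = 0.672056 lb per 1000 ft².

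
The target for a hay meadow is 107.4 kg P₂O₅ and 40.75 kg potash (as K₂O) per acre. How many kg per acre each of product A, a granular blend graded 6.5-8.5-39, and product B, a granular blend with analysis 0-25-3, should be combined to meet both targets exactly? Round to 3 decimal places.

73.360 kg product A, 404.658 kg product B

Let a = kg of product A, b = kg of product B (per acre).
P₂O₅: 0.085·a + 0.25·b = 107.4
K₂O: 0.39·a + 0.03·b = 40.75
Eliminate b: (row1) − 0.25/0.03·(row2) → -3.165·a = -232.183, so a = 73.3597.
Then b = (40.75 − 0.39·73.3597) / 0.03 = 404.6577.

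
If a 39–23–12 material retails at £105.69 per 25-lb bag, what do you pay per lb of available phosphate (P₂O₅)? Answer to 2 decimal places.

P₂O₅ in bag = 25 × 23% = 5.75 lb.
Cost per lb P₂O₅ = £105.69 / 5.75 = £18.3809.

£18.38 per lb P₂O₅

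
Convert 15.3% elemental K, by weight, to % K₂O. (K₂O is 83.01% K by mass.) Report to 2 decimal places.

%K₂O = 15.3 / 0.8301 = 18.4315%.

18.43% K₂O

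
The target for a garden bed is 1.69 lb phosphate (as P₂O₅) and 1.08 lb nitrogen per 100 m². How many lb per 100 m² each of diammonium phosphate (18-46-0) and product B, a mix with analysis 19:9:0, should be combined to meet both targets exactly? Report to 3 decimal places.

3.145 lb diammonium phosphate, 2.705 lb product B

Let a = lb of diammonium phosphate, b = lb of product B (per 100 m²).
P₂O₅: 0.46·a + 0.09·b = 1.69
N: 0.18·a + 0.19·b = 1.08
From row1: a = (1.69 − 0.09·b) / 0.46.
Into row2: 0.18·(1.69 − 0.09·b)/0.46 + 0.19·b = 1.08 → b = 2.70506, a = 3.14466.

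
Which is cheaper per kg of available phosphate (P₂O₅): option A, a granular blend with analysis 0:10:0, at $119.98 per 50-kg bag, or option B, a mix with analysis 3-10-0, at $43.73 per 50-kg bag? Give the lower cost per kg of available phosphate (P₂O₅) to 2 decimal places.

option A: P₂O₅ per bag = 50 × 10% = 5 kg; cost = 119.98 / 5 = $23.9960/kg P₂O₅.
option B: P₂O₅ per bag = 50 × 10% = 5 kg; cost = 43.73 / 5 = $8.7460/kg P₂O₅.
option B is cheaper.

$8.75 per kg P₂O₅ (option B)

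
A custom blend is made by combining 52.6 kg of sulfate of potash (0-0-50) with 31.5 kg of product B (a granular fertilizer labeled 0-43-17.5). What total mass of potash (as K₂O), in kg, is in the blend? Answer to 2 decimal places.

K₂O mass = 50%×52.6 + 17.5%×31.5 = 31.8125 kg.

31.81 kg K₂O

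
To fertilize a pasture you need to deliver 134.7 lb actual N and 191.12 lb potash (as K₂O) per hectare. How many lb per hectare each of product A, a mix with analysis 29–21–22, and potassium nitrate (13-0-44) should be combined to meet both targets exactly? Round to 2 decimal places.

Per-hectare balance (a = product A, b = potassium nitrate):
N: 0.29·a + 0.13·b = 134.7
K₂O: 0.22·a + 0.44·b = 191.12
Eliminate a: (row1) − 0.29/0.22·(row2) → -0.45·b = -117.231, so b = 260.513.
Back-substitute: a = (134.7 − 0.13·260.513) / 0.29 = 347.701.

347.70 lb product A, 260.51 lb potassium nitrate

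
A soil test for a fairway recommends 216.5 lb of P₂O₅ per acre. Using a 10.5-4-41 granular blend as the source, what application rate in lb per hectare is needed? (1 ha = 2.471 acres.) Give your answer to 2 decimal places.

Product per acre = 216.5 / 4% = 5412.5 lb.
Convert to per hectare: 5412.5 × 2.471 = 13374.288 lb.

13374.29 lb of product per hectare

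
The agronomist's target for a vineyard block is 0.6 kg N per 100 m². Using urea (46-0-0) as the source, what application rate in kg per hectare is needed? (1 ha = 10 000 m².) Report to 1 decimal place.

Product per 100 m² = 0.6 / 46% = 1.30435 kg.
Convert to per hectare: 1.30435 × 100 = 130.435 kg.

130.4 kg of product per hectare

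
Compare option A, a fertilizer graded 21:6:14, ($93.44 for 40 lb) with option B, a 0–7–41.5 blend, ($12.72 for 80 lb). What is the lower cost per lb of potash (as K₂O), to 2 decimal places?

$0.38 per lb K₂O (option B)

option A: K₂O per bag = 40 × 14% = 5.6 lb; cost = 93.44 / 5.6 = $16.6857/lb K₂O.
option B: K₂O per bag = 80 × 41.5% = 33.2 lb; cost = 12.72 / 33.2 = $0.3831/lb K₂O.
option B is cheaper.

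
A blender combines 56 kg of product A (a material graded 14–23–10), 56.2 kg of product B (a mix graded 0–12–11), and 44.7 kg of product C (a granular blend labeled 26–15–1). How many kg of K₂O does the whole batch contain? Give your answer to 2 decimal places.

K₂O mass = 10%×56 + 11%×56.2 + 1%×44.7 = 12.229 kg.

12.23 kg K₂O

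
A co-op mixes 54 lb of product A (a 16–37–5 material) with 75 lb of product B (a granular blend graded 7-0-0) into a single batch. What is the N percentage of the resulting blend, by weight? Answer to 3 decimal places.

Total mass = 54 + 75 = 129 lb.
N mass = 16%×54 + 7%×75 = 13.89 lb.
% N = 13.89 / 129 = 10.7674%.

10.767% N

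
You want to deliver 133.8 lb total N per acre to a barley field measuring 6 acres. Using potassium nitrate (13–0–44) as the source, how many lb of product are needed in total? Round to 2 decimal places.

Product per acre = 133.8 / 13% = 1029.23 lb.
Total product = 1029.23 × 6 = 6175.3846 lb.

6175.38 lb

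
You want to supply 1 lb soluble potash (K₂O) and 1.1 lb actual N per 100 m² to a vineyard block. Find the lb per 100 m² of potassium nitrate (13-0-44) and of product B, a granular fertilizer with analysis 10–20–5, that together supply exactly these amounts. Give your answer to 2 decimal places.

With a, b = lb per 100 m² of potassium nitrate and product B:
K₂O: 0.44·a + 0.05·b = 1
N: 0.13·a + 0.1·b = 1.1
From row1: a = (1 − 0.05·b) / 0.44.
Into row2: 0.13·(1 − 0.05·b)/0.44 + 0.1·b = 1.1 → b = 9.44, a = 1.2.

1.20 lb potassium nitrate, 9.44 lb product B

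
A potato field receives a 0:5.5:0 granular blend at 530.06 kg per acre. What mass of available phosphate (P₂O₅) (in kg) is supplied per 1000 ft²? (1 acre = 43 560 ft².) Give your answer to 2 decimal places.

0.67 kg P₂O₅ per thousand sq ft

P₂O₅ per acre = 530.06 × 5.5% = 29.1533 kg.
Convert to per 1000 ft²: 29.1533 × 0.0229568 = 0.669268 kg.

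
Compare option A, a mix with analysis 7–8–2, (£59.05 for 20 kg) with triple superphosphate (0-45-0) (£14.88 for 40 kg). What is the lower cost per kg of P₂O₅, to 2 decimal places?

£0.83 per kg P₂O₅ (triple superphosphate)

option A: P₂O₅ per bag = 20 × 8% = 1.6 kg; cost = 59.05 / 1.6 = £36.9062/kg P₂O₅.
triple superphosphate: P₂O₅ per bag = 40 × 45% = 18 kg; cost = 14.88 / 18 = £0.8267/kg P₂O₅.
triple superphosphate is cheaper.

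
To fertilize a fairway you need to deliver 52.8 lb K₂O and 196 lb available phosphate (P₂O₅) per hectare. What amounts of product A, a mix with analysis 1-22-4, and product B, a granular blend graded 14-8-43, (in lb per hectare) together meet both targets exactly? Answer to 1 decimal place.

875.9 lb product A, 41.3 lb product B

With a, b = lb per hectare of product A and product B:
K₂O: 0.04·a + 0.43·b = 52.8
P₂O₅: 0.22·a + 0.08·b = 196
From row1: a = (52.8 − 0.43·b) / 0.04.
Into row2: 0.22·(52.8 − 0.43·b)/0.04 + 0.08·b = 196 → b = 41.3129, a = 875.886.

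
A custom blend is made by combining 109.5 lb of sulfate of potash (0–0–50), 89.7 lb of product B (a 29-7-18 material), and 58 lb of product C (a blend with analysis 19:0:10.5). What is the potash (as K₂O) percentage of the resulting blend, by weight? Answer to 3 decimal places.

Total mass = 109.5 + 89.7 + 58 = 257.2 lb.
K₂O mass = 50%×109.5 + 18%×89.7 + 10.5%×58 = 76.986 lb.
% K₂O = 76.986 / 257.2 = 29.9323%.

29.932% K₂O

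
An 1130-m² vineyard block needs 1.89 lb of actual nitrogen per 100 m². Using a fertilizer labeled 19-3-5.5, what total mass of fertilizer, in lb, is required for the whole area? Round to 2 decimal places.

112.41 lb

Product per 100 m² = 1.89 / 19% = 9.94737 lb.
Total product = 9.94737 × 1130 / 100 = 112.405 lb.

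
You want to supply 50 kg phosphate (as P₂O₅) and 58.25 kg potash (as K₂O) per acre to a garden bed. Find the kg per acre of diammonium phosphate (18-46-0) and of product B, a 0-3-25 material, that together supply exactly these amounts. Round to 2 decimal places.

Per-acre balance (a = diammonium phosphate, b = product B):
P₂O₅: 0.46·a + 0.03·b = 50
K₂O: 0·a + 0.25·b = 58.25
Solving simultaneously: a = 93.5, b = 233.

93.50 kg diammonium phosphate, 233.00 kg product B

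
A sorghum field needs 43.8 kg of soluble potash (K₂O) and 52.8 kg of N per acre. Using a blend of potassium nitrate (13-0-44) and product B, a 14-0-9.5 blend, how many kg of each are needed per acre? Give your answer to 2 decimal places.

Per-acre balance (a = potassium nitrate, b = product B):
K₂O: 0.44·a + 0.095·b = 43.8
N: 0.13·a + 0.14·b = 52.8
Eliminate a: (row1) − 0.44/0.13·(row2) → -0.378846·b = -134.908, so b = 356.102.
Back-substitute: a = (43.8 − 0.095·356.102) / 0.44 = 22.6599.

22.66 kg potassium nitrate, 356.10 kg product B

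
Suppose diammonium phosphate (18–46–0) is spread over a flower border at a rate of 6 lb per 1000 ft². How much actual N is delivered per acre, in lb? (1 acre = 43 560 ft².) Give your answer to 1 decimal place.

nitrogen per 1000 ft² = 6 × 18% = 1.08 lb.
Convert to per acre: 1.08 × 43.56 = 47.0448 lb.

47.0 lb N per acre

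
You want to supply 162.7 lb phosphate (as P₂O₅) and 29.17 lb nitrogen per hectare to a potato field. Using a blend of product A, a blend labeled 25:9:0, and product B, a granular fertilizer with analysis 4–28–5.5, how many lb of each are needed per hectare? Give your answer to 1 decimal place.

Per-hectare balance (a = product A, b = product B):
P₂O₅: 0.09·a + 0.28·b = 162.7
N: 0.25·a + 0.04·b = 29.17
Eliminate b: (row1) − 0.28/0.04·(row2) → -1.66·a = -41.49, so a = 24.994.
Then b = (29.17 − 0.25·24.994) / 0.04 = 573.038.

25.0 lb product A, 573.0 lb product B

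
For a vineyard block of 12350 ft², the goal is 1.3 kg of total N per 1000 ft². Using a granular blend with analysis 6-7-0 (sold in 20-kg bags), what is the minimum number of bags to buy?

Product per 1000 ft² = 1.3 / 6% = 21.6667 kg.
Total product = 21.6667 × 12350 / 1000 = 267.583 kg.
Bags = ⌈267.583 / 20⌉ = 14.

14 bags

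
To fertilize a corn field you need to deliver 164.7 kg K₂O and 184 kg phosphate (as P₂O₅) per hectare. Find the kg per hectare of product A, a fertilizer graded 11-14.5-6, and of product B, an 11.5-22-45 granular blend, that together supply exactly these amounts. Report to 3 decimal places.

Per-hectare balance (a = product A, b = product B):
K₂O: 0.06·a + 0.45·b = 164.7
P₂O₅: 0.145·a + 0.22·b = 184
Eliminate a: (row1) − 0.06/0.145·(row2) → 0.358966·b = 88.5621, so b = 246.7147.
Back-substitute: a = (164.7 − 0.45·246.7147) / 0.06 = 894.6398.

894.640 kg product A, 246.715 kg product B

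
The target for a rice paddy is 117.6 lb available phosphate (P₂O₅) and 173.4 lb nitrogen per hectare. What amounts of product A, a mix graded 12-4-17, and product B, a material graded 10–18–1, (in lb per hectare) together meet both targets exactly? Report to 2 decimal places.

1105.23 lb product A, 407.73 lb product B

Per-hectare balance (a = product A, b = product B):
P₂O₅: 0.04·a + 0.18·b = 117.6
N: 0.12·a + 0.1·b = 173.4
Eliminate a: (row1) − 0.04/0.12·(row2) → 0.146667·b = 59.8, so b = 407.727.
Back-substitute: a = (117.6 − 0.18·407.727) / 0.04 = 1105.227.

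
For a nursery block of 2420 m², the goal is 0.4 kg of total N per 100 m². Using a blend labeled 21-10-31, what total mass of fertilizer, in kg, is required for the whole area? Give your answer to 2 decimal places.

Product per 100 m² = 0.4 / 21% = 1.90476 kg.
Total product = 1.90476 × 2420 / 100 = 46.0952 kg.

46.10 kg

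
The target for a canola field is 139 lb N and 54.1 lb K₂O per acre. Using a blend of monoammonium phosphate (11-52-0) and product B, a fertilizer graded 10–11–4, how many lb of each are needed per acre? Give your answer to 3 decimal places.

Let a = lb of monoammonium phosphate, b = lb of product B (per acre).
N: 0.11·a + 0.1·b = 139
K₂O: 0·a + 0.04·b = 54.1
Solving simultaneously: a = 34.0909, b = 1352.5.

34.091 lb monoammonium phosphate, 1352.500 lb product B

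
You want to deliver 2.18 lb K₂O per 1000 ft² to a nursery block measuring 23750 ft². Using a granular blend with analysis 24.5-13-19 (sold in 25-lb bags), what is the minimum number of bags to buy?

Product per 1000 ft² = 2.18 / 19% = 11.4737 lb.
Total product = 11.4737 × 23750 / 1000 = 272.5 lb.
Bags = ⌈272.5 / 25⌉ = 11.

11 bags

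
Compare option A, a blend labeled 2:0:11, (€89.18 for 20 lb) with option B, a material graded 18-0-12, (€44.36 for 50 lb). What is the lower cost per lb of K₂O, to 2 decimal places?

€7.39 per lb K₂O (option B)

option A: K₂O per bag = 20 × 11% = 2.2 lb; cost = 89.18 / 2.2 = €40.5364/lb K₂O.
option B: K₂O per bag = 50 × 12% = 6 lb; cost = 44.36 / 6 = €7.3933/lb K₂O.
option B is cheaper.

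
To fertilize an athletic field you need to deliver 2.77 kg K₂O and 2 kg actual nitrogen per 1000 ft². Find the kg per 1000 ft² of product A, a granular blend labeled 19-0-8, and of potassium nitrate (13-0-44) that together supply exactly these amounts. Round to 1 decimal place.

7.1 kg product A, 5.0 kg potassium nitrate

Per-1000 ft² balance (a = product A, b = potassium nitrate):
K₂O: 0.08·a + 0.44·b = 2.77
N: 0.19·a + 0.13·b = 2
Solving simultaneously: a = 7.10246, b = 5.0041.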